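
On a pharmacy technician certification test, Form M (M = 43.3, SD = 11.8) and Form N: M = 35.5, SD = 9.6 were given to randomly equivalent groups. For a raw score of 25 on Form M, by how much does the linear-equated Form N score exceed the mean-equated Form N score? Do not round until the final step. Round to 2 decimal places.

Mean-equated: 25 + (35.5 − 43.3) = 17.20
Linear-equated: (9.6/11.8)(25 − 43.3) + 35.5 = 20.612
Difference = 20.612 − 17.20 = 3.41

3.41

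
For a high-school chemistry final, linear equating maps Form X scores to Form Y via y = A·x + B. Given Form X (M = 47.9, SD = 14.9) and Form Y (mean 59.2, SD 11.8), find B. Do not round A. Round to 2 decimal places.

21.27

A = SD_Y / SD_X = 11.8 / 14.9 = 0.791946
B = M_Y − A·M_X = 59.2 − 0.791946 × 47.9 = 21.27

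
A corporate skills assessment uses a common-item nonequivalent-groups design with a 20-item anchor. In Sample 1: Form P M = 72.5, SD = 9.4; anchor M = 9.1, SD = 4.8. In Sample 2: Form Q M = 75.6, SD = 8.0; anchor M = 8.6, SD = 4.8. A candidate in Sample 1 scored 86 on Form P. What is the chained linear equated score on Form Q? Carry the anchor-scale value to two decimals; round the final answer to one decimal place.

87.9

Form P → anchor (Sample 1): v = (4.8/9.4)(86 − 72.5) + 9.1 = 15.99
anchor → Form Q (Sample 2): y = (8.0/4.8)(15.99 − 8.6) + 75.6 = 87.9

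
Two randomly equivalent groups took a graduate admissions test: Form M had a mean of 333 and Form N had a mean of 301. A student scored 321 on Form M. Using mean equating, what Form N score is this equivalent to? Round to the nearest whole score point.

289

Mean equating: y = x + (M_Y − M_X) = 321 + (301 − 333) = 289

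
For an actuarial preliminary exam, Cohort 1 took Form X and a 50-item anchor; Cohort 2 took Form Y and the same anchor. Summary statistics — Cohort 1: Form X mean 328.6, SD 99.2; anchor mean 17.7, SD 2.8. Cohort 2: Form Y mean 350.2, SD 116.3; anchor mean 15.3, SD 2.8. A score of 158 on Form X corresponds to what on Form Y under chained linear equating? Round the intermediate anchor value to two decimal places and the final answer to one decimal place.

Form X → anchor (Cohort 1): v = (2.8/99.2)(158 − 328.6) + 17.7 = 12.88
anchor → Form Y (Cohort 2): y = (116.3/2.8)(12.88 − 15.3) + 350.2 = 249.7

249.7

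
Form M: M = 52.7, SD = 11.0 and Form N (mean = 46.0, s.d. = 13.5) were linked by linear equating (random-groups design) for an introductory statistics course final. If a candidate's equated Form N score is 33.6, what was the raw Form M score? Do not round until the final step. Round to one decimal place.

42.6

Invert y = (SD_Y/SD_X)(x − M_X) + M_Y:
x = (SD_X/SD_Y)(y − M_Y) + M_X = (11.0/13.5)(33.6 − 46.0) + 52.7
x = 0.814815 × -12.400 + 52.7 = 42.6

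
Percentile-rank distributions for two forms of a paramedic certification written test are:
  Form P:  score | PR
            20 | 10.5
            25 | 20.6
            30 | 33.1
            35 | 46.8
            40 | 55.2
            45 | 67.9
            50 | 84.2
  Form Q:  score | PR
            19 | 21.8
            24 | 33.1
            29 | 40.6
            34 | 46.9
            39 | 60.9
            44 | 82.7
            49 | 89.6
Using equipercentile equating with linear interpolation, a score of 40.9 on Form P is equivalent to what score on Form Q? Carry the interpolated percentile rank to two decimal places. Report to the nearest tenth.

37.8

PR of 40.9 on Form P: 55.2 + (40.9 − 40)/(45 − 40) × (67.9 − 55.2) = 57.49
On Form Q, PR 57.49 falls between score 34 (PR 46.9) and 39 (PR 60.9).
Interpolate: 34 + (57.49 − 46.9)/(60.9 − 46.9) × (39 − 34) = 37.8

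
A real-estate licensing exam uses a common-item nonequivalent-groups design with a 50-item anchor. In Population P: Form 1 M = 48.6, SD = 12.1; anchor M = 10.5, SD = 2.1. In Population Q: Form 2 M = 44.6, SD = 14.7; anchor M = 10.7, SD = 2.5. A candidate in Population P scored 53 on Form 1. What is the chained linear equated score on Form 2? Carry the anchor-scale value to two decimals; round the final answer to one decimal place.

47.9

Form 1 → anchor (Population P): v = (2.1/12.1)(53 − 48.6) + 10.5 = 11.26
anchor → Form 2 (Population Q): y = (14.7/2.5)(11.26 − 10.7) + 44.6 = 47.9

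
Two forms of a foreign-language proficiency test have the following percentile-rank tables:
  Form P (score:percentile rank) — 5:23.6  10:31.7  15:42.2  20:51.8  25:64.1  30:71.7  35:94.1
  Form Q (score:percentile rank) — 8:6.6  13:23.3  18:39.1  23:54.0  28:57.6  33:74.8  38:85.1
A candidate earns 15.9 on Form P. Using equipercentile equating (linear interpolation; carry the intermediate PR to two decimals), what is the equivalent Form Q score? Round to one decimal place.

PR of 15.9 on Form P: 42.2 + (15.9 − 15)/(20 − 15) × (51.8 − 42.2) = 43.93
On Form Q, PR 43.93 falls between score 18 (PR 39.1) and 23 (PR 54.0).
Interpolate: 18 + (43.93 − 39.1)/(54.0 − 39.1) × (23 − 18) = 19.6

19.6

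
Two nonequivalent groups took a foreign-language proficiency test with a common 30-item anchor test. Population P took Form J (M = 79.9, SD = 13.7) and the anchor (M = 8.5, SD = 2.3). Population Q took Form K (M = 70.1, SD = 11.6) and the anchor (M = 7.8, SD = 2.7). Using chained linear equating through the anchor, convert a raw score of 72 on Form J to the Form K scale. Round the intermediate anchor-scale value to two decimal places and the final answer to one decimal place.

67.4

Form J → anchor (Population P): v = (2.3/13.7)(72 − 79.9) + 8.5 = 7.17
anchor → Form K (Population Q): y = (11.6/2.7)(7.17 − 7.8) + 70.1 = 67.4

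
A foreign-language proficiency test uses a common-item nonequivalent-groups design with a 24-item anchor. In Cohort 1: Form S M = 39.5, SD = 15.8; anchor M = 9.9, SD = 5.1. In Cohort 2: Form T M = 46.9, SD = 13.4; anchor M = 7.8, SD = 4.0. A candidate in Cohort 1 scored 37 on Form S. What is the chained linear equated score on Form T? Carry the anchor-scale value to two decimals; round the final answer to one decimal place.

Form S → anchor (Cohort 1): v = (5.1/15.8)(37 − 39.5) + 9.9 = 9.09
anchor → Form T (Cohort 2): y = (13.4/4.0)(9.09 − 7.8) + 46.9 = 51.2

51.2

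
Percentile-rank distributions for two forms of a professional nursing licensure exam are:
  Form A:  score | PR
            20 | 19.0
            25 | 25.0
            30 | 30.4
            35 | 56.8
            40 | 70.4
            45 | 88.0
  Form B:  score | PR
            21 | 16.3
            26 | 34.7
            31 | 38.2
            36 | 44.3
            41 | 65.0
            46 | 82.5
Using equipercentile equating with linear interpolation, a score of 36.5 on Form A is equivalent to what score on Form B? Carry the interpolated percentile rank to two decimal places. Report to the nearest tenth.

PR of 36.5 on Form A: 56.8 + (36.5 − 35)/(40 − 35) × (70.4 − 56.8) = 60.88
On Form B, PR 60.88 falls between score 36 (PR 44.3) and 41 (PR 65.0).
Interpolate: 36 + (60.88 − 44.3)/(65.0 − 44.3) × (41 − 36) = 40.0

40.0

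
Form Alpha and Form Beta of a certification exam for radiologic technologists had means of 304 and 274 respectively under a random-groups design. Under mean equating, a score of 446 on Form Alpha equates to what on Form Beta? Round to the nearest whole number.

416

Mean equating: y = x + (M_Y − M_X) = 446 + (274 − 304) = 416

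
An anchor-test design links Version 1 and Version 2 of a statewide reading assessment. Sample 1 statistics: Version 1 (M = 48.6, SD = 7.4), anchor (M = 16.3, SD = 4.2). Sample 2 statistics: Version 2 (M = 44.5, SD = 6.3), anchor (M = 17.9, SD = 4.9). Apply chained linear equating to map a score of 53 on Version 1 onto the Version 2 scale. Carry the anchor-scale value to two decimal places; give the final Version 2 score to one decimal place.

45.7

Version 1 → anchor (Sample 1): v = (4.2/7.4)(53 − 48.6) + 16.3 = 18.80
anchor → Version 2 (Sample 2): y = (6.3/4.9)(18.80 − 17.9) + 44.5 = 45.7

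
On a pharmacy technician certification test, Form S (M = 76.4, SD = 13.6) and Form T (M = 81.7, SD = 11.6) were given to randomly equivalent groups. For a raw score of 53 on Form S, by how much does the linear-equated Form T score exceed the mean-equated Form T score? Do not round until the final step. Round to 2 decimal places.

3.44

Mean-equated: 53 + (81.7 − 76.4) = 58.30
Linear-equated: (11.6/13.6)(53 − 76.4) + 81.7 = 61.741
Difference = 61.741 − 58.30 = 3.44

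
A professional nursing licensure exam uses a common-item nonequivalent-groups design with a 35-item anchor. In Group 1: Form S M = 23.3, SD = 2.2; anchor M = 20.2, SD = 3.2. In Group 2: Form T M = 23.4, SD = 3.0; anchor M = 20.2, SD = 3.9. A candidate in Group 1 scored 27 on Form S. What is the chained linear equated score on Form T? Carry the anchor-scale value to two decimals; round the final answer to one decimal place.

27.5

Form S → anchor (Group 1): v = (3.2/2.2)(27 − 23.3) + 20.2 = 25.58
anchor → Form T (Group 2): y = (3.0/3.9)(25.58 − 20.2) + 23.4 = 27.5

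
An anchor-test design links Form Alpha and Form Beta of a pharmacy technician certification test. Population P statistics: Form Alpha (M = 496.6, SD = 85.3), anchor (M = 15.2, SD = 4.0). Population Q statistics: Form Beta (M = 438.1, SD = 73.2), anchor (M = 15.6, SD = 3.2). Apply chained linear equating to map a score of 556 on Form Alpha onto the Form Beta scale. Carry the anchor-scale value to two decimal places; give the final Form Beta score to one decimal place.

492.8

Form Alpha → anchor (Population P): v = (4.0/85.3)(556 − 496.6) + 15.2 = 17.99
anchor → Form Beta (Population Q): y = (73.2/3.2)(17.99 − 15.6) + 438.1 = 492.8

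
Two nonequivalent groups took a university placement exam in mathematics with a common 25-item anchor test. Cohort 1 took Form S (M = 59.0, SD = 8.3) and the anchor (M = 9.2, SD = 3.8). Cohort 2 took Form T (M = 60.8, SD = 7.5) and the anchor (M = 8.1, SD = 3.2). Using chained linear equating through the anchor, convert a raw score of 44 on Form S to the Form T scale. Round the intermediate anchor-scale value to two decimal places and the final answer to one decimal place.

Form S → anchor (Cohort 1): v = (3.8/8.3)(44 − 59.0) + 9.2 = 2.33
anchor → Form T (Cohort 2): y = (7.5/3.2)(2.33 − 8.1) + 60.8 = 47.3

47.3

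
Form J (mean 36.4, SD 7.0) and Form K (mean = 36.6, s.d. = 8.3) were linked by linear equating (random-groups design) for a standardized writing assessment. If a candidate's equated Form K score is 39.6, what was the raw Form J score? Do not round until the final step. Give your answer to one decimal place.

Invert y = (SD_Y/SD_X)(x − M_X) + M_Y:
x = (SD_X/SD_Y)(y − M_Y) + M_X = (7.0/8.3)(39.6 − 36.6) + 36.4
x = 0.843373 × 3.000 + 36.4 = 38.9

38.9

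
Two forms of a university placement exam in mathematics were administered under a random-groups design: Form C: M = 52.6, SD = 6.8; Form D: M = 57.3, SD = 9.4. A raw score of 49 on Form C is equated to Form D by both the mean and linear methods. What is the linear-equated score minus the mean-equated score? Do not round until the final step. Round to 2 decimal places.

Mean-equated: 49 + (57.3 − 52.6) = 53.70
Linear-equated: (9.4/6.8)(49 − 52.6) + 57.3 = 52.324
Difference = 52.324 − 53.70 = -1.38

-1.38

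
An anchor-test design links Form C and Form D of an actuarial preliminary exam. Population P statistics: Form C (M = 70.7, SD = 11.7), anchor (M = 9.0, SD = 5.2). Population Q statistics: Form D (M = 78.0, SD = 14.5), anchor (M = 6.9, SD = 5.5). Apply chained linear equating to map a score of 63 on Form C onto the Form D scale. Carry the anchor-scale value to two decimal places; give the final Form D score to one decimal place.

Form C → anchor (Population P): v = (5.2/11.7)(63 − 70.7) + 9.0 = 5.58
anchor → Form D (Population Q): y = (14.5/5.5)(5.58 − 6.9) + 78.0 = 74.5

74.5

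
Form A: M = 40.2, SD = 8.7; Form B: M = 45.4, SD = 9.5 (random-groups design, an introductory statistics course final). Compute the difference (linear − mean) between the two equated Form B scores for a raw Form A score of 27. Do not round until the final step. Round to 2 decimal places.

Mean-equated: 27 + (45.4 − 40.2) = 32.20
Linear-equated: (9.5/8.7)(27 − 40.2) + 45.4 = 30.986
Difference = 30.986 − 32.20 = -1.21

-1.21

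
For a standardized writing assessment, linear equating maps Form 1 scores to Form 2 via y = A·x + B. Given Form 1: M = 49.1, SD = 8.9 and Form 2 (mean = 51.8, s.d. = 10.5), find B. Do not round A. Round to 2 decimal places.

A = SD_Y / SD_X = 10.5 / 8.9 = 1.179775
B = M_Y − A·M_X = 51.8 − 1.179775 × 49.1 = -6.13

-6.13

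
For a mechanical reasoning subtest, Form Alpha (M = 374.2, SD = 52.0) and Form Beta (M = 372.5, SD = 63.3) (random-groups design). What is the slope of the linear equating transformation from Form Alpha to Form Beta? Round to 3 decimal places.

1.217

A = SD_Y / SD_X = 63.3 / 52.0 = 1.217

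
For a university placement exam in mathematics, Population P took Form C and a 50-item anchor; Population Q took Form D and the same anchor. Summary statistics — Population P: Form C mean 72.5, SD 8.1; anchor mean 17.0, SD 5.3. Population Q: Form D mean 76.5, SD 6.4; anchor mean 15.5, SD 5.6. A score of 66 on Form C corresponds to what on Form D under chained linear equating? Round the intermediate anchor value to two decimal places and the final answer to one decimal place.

73.4

Form C → anchor (Population P): v = (5.3/8.1)(66 − 72.5) + 17.0 = 12.75
anchor → Form D (Population Q): y = (6.4/5.6)(12.75 − 15.5) + 76.5 = 73.4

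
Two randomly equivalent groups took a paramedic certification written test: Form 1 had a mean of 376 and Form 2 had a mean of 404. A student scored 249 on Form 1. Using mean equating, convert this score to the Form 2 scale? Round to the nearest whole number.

Mean equating: y = x + (M_Y − M_X) = 249 + (404 − 376) = 277

277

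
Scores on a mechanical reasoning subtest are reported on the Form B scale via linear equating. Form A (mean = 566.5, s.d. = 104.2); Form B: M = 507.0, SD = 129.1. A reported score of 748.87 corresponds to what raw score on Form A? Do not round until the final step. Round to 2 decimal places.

761.72

Invert y = (SD_Y/SD_X)(x − M_X) + M_Y:
x = (SD_X/SD_Y)(y − M_Y) + M_X = (104.2/129.1)(748.87 − 507.0) + 566.5
x = 0.807126 × 241.870 + 566.5 = 761.72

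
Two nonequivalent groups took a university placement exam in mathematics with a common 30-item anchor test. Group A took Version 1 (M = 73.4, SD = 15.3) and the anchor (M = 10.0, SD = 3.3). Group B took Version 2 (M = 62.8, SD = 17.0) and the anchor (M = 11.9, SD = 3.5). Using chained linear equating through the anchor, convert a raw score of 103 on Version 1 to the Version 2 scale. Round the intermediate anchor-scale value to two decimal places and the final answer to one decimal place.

84.6

Version 1 → anchor (Group A): v = (3.3/15.3)(103 − 73.4) + 10.0 = 16.38
anchor → Version 2 (Group B): y = (17.0/3.5)(16.38 − 11.9) + 62.8 = 84.6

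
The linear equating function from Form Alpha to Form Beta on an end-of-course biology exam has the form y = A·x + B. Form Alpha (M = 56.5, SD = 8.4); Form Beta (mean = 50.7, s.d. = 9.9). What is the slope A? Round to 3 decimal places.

A = SD_Y / SD_X = 9.9 / 8.4 = 1.179

1.179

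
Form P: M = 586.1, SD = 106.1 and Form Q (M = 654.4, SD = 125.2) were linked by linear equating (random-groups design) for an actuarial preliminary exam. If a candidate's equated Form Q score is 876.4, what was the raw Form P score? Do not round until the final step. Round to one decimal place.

774.2

Invert y = (SD_Y/SD_X)(x − M_X) + M_Y:
x = (SD_X/SD_Y)(y − M_Y) + M_X = (106.1/125.2)(876.4 − 654.4) + 586.1
x = 0.847444 × 222.000 + 586.1 = 774.2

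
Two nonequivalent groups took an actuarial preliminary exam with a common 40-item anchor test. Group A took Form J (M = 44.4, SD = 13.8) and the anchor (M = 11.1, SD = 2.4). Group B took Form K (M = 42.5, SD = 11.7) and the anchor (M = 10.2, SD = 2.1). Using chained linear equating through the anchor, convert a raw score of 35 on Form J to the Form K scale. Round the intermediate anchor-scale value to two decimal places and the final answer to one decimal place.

38.4

Form J → anchor (Group A): v = (2.4/13.8)(35 − 44.4) + 11.1 = 9.47
anchor → Form K (Group B): y = (11.7/2.1)(9.47 − 10.2) + 42.5 = 38.4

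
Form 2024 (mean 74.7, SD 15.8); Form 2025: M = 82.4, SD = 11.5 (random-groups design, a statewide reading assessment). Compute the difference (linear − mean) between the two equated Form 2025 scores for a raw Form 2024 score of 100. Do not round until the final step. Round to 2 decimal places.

-6.89

Mean-equated: 100 + (82.4 − 74.7) = 107.70
Linear-equated: (11.5/15.8)(100 − 74.7) + 82.4 = 100.815
Difference = 100.815 − 107.70 = -6.89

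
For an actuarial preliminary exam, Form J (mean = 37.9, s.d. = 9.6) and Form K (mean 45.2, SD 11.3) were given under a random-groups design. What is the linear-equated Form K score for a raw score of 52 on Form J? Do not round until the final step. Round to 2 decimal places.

61.80

Linear equating: y = (SD_Y/SD_X)(x − M_X) + M_Y
y = (11.3/9.6)(52 − 37.9) + 45.2
y = 1.177083 × 14.1 + 45.2 = 16.5969 + 45.2 = 61.80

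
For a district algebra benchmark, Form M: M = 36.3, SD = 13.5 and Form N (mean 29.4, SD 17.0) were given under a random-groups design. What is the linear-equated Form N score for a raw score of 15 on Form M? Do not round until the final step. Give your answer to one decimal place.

Linear equating: y = (SD_Y/SD_X)(x − M_X) + M_Y
y = (17.0/13.5)(15 − 36.3) + 29.4
y = 1.259259 × -21.3 + 29.4 = -26.8222 + 29.4 = 2.6

2.6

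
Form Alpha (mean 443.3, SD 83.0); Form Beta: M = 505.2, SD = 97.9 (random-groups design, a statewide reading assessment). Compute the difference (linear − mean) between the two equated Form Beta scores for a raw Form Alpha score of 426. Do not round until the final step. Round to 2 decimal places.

Mean-equated: 426 + (505.2 − 443.3) = 487.90
Linear-equated: (97.9/83.0)(426 − 443.3) + 505.2 = 484.794
Difference = 484.794 − 487.90 = -3.11

-3.11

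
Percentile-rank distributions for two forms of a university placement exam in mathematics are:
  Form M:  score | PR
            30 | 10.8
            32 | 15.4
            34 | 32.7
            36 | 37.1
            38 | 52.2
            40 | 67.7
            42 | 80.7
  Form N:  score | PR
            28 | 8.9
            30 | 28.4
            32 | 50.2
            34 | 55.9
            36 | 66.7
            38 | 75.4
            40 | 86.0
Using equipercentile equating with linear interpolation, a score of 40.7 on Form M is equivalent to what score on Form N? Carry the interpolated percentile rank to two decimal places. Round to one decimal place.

PR of 40.7 on Form M: 67.7 + (40.7 − 40)/(42 − 40) × (80.7 − 67.7) = 72.25
On Form N, PR 72.25 falls between score 36 (PR 66.7) and 38 (PR 75.4).
Interpolate: 36 + (72.25 − 66.7)/(75.4 − 66.7) × (38 − 36) = 37.3

37.3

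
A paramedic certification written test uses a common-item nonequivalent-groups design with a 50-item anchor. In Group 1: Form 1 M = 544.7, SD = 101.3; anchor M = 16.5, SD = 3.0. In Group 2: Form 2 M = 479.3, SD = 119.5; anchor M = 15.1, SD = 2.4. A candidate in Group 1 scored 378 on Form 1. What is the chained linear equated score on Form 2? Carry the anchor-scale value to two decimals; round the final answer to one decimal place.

303.0

Form 1 → anchor (Group 1): v = (3.0/101.3)(378 − 544.7) + 16.5 = 11.56
anchor → Form 2 (Group 2): y = (119.5/2.4)(11.56 − 15.1) + 479.3 = 303.0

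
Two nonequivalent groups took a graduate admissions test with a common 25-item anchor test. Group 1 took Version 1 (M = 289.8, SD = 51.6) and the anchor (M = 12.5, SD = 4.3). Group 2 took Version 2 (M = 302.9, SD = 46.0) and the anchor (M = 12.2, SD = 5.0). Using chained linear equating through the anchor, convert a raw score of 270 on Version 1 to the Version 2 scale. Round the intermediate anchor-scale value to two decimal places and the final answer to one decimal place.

290.5

Version 1 → anchor (Group 1): v = (4.3/51.6)(270 − 289.8) + 12.5 = 10.85
anchor → Version 2 (Group 2): y = (46.0/5.0)(10.85 − 12.2) + 302.9 = 290.5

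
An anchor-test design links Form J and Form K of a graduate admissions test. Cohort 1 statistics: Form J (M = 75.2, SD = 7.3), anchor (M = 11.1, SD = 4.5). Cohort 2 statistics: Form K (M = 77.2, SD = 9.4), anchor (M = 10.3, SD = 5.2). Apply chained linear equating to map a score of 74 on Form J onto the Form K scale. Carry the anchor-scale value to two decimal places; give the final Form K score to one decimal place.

Form J → anchor (Cohort 1): v = (4.5/7.3)(74 − 75.2) + 11.1 = 10.36
anchor → Form K (Cohort 2): y = (9.4/5.2)(10.36 − 10.3) + 77.2 = 77.3

77.3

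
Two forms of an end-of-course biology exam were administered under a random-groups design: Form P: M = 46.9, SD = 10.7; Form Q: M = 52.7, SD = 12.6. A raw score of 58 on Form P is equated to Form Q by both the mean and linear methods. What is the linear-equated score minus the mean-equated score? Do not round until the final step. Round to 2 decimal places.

1.97

Mean-equated: 58 + (52.7 − 46.9) = 63.80
Linear-equated: (12.6/10.7)(58 − 46.9) + 52.7 = 65.771
Difference = 65.771 − 63.80 = 1.97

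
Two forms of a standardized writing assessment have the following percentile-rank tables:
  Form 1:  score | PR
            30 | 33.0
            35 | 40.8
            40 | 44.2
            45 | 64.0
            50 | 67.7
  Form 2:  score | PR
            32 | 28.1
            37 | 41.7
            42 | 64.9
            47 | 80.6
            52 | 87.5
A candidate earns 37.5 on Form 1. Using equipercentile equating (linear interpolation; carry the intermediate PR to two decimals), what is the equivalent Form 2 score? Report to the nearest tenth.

PR of 37.5 on Form 1: 40.8 + (37.5 − 35)/(40 − 35) × (44.2 − 40.8) = 42.50
On Form 2, PR 42.50 falls between score 37 (PR 41.7) and 42 (PR 64.9).
Interpolate: 37 + (42.50 − 41.7)/(64.9 − 41.7) × (42 − 37) = 37.2

37.2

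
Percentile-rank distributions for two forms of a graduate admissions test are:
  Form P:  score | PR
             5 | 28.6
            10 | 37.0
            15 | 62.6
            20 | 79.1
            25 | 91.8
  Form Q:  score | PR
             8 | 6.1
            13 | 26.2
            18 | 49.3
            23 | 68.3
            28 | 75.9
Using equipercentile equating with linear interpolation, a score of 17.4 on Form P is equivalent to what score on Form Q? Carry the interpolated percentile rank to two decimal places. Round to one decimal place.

24.5

PR of 17.4 on Form P: 62.6 + (17.4 − 15)/(20 − 15) × (79.1 − 62.6) = 70.52
On Form Q, PR 70.52 falls between score 23 (PR 68.3) and 28 (PR 75.9).
Interpolate: 23 + (70.52 − 68.3)/(75.9 − 68.3) × (28 − 23) = 24.5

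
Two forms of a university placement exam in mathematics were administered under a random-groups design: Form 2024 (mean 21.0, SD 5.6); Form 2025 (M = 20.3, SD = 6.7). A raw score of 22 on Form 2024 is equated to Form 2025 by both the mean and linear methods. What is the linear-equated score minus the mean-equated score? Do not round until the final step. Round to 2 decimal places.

Mean-equated: 22 + (20.3 − 21.0) = 21.30
Linear-equated: (6.7/5.6)(22 − 21.0) + 20.3 = 21.496
Difference = 21.496 − 21.30 = 0.20

0.20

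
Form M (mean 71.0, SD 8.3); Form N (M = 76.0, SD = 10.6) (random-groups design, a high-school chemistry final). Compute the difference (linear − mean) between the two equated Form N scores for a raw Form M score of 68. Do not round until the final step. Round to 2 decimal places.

Mean-equated: 68 + (76.0 − 71.0) = 73.00
Linear-equated: (10.6/8.3)(68 − 71.0) + 76.0 = 72.169
Difference = 72.169 − 73.00 = -0.83

-0.83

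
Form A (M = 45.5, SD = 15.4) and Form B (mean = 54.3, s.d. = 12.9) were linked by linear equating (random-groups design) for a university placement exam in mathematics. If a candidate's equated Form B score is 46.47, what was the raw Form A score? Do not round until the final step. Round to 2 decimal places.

Invert y = (SD_Y/SD_X)(x − M_X) + M_Y:
x = (SD_X/SD_Y)(y − M_Y) + M_X = (15.4/12.9)(46.47 − 54.3) + 45.5
x = 1.193798 × -7.830 + 45.5 = 36.15

36.15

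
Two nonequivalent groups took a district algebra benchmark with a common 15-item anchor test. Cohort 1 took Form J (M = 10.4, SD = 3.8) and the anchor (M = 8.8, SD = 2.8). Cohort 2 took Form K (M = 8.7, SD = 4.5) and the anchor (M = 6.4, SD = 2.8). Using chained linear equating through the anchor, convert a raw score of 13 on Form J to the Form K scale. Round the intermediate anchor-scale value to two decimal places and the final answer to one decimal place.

Form J → anchor (Cohort 1): v = (2.8/3.8)(13 − 10.4) + 8.8 = 10.72
anchor → Form K (Cohort 2): y = (4.5/2.8)(10.72 − 6.4) + 8.7 = 15.6

15.6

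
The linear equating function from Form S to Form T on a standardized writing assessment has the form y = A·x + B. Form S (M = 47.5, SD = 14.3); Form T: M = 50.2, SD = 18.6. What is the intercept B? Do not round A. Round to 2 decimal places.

-11.58

A = SD_Y / SD_X = 18.6 / 14.3 = 1.300699
B = M_Y − A·M_X = 50.2 − 1.300699 × 47.5 = -11.58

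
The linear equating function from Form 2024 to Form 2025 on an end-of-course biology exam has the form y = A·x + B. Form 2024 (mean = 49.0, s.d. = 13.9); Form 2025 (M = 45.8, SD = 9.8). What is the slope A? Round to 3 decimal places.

0.705

A = SD_Y / SD_X = 9.8 / 13.9 = 0.705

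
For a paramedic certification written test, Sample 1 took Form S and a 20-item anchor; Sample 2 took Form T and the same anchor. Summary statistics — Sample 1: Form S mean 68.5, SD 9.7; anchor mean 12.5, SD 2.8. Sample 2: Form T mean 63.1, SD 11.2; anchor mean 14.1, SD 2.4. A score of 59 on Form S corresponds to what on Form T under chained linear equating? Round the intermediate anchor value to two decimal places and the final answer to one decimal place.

Form S → anchor (Sample 1): v = (2.8/9.7)(59 − 68.5) + 12.5 = 9.76
anchor → Form T (Sample 2): y = (11.2/2.4)(9.76 − 14.1) + 63.1 = 42.8

42.8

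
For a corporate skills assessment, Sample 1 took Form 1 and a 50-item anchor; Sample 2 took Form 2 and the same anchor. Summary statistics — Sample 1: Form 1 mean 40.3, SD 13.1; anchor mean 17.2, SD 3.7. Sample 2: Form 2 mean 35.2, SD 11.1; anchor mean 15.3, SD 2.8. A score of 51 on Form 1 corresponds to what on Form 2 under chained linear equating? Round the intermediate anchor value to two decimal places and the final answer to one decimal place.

54.7

Form 1 → anchor (Sample 1): v = (3.7/13.1)(51 − 40.3) + 17.2 = 20.22
anchor → Form 2 (Sample 2): y = (11.1/2.8)(20.22 − 15.3) + 35.2 = 54.7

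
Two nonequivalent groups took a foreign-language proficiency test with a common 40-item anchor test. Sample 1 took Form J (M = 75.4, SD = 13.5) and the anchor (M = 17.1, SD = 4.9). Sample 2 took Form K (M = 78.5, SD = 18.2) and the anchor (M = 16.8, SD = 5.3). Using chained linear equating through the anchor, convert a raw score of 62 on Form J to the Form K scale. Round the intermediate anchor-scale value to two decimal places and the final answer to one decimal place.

62.8

Form J → anchor (Sample 1): v = (4.9/13.5)(62 − 75.4) + 17.1 = 12.24
anchor → Form K (Sample 2): y = (18.2/5.3)(12.24 − 16.8) + 78.5 = 62.8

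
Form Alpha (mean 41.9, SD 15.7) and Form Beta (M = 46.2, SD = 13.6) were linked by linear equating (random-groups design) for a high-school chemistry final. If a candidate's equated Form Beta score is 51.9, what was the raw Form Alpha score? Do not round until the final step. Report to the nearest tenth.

48.5

Invert y = (SD_Y/SD_X)(x − M_X) + M_Y:
x = (SD_X/SD_Y)(y − M_Y) + M_X = (15.7/13.6)(51.9 − 46.2) + 41.9
x = 1.154412 × 5.700 + 41.9 = 48.5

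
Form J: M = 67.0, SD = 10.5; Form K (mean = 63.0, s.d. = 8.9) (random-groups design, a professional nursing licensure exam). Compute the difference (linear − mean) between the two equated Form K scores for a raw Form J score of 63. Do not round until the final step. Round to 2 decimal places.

0.61

Mean-equated: 63 + (63.0 − 67.0) = 59.00
Linear-equated: (8.9/10.5)(63 − 67.0) + 63.0 = 59.610
Difference = 59.610 − 59.00 = 0.61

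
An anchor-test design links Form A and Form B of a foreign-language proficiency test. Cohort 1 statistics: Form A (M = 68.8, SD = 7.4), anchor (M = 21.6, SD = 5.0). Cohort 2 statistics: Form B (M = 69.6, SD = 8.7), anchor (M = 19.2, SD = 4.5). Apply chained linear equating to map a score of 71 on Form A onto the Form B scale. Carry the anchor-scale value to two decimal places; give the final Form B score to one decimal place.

Form A → anchor (Cohort 1): v = (5.0/7.4)(71 − 68.8) + 21.6 = 23.09
anchor → Form B (Cohort 2): y = (8.7/4.5)(23.09 − 19.2) + 69.6 = 77.1

77.1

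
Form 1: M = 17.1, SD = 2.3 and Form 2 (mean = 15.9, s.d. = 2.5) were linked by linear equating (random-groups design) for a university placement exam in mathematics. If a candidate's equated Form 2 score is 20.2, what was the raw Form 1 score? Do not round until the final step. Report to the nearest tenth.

Invert y = (SD_Y/SD_X)(x − M_X) + M_Y:
x = (SD_X/SD_Y)(y − M_Y) + M_X = (2.3/2.5)(20.2 − 15.9) + 17.1
x = 0.920000 × 4.300 + 17.1 = 21.1

21.1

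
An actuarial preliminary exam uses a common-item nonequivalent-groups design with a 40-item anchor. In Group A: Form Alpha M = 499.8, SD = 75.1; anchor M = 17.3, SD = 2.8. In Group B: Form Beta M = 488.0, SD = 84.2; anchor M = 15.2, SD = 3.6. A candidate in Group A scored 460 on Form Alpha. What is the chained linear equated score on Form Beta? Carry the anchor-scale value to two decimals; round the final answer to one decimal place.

Form Alpha → anchor (Group A): v = (2.8/75.1)(460 − 499.8) + 17.3 = 15.82
anchor → Form Beta (Group B): y = (84.2/3.6)(15.82 − 15.2) + 488.0 = 502.5

502.5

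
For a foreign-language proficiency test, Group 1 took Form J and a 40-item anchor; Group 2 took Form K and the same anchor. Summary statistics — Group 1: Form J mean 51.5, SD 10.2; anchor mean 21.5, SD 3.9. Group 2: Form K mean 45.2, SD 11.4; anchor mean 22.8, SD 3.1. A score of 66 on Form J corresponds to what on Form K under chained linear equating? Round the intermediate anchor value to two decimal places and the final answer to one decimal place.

Form J → anchor (Group 1): v = (3.9/10.2)(66 − 51.5) + 21.5 = 27.04
anchor → Form K (Group 2): y = (11.4/3.1)(27.04 − 22.8) + 45.2 = 60.8

60.8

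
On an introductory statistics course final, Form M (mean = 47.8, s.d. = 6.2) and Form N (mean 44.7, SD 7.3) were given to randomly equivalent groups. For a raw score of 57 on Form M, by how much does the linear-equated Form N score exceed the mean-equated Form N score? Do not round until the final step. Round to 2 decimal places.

Mean-equated: 57 + (44.7 − 47.8) = 53.90
Linear-equated: (7.3/6.2)(57 − 47.8) + 44.7 = 55.532
Difference = 55.532 − 53.90 = 1.63

1.63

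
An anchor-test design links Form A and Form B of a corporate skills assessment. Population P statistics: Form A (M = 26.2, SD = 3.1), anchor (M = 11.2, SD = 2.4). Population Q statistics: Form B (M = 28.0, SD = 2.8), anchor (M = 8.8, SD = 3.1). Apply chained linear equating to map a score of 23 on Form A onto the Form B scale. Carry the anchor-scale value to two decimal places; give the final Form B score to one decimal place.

Form A → anchor (Population P): v = (2.4/3.1)(23 − 26.2) + 11.2 = 8.72
anchor → Form B (Population Q): y = (2.8/3.1)(8.72 − 8.8) + 28.0 = 27.9

27.9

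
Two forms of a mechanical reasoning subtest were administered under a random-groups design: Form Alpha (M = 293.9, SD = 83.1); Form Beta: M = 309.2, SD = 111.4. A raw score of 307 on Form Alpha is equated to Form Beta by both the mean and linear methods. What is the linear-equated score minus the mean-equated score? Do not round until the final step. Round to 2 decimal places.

4.46

Mean-equated: 307 + (309.2 − 293.9) = 322.30
Linear-equated: (111.4/83.1)(307 − 293.9) + 309.2 = 326.761
Difference = 326.761 − 322.30 = 4.46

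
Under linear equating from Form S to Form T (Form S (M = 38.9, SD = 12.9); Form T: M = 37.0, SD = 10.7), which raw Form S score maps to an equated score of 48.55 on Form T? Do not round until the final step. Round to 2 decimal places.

52.82

Invert y = (SD_Y/SD_X)(x − M_X) + M_Y:
x = (SD_X/SD_Y)(y − M_Y) + M_X = (12.9/10.7)(48.55 − 37.0) + 38.9
x = 1.205607 × 11.550 + 38.9 = 52.82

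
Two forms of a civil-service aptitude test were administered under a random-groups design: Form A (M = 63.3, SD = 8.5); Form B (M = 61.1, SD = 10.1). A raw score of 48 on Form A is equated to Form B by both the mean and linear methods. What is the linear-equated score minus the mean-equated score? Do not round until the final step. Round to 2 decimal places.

-2.88

Mean-equated: 48 + (61.1 − 63.3) = 45.80
Linear-equated: (10.1/8.5)(48 − 63.3) + 61.1 = 42.920
Difference = 42.920 − 45.80 = -2.88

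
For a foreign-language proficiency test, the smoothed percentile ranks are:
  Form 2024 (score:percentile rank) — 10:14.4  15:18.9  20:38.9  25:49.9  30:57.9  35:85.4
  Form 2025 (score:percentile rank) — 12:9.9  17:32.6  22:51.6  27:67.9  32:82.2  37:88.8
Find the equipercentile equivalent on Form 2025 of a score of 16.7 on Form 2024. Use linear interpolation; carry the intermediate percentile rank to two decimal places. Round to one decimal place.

15.5

PR of 16.7 on Form 2024: 18.9 + (16.7 − 15)/(20 − 15) × (38.9 − 18.9) = 25.70
On Form 2025, PR 25.70 falls between score 12 (PR 9.9) and 17 (PR 32.6).
Interpolate: 12 + (25.70 − 9.9)/(32.6 − 9.9) × (17 − 12) = 15.5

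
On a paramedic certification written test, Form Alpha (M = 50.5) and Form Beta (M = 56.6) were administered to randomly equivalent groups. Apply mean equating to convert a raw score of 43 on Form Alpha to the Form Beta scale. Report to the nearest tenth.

Mean equating: y = x + (M_Y − M_X) = 43 + (56.6 − 50.5) = 49.1

49.1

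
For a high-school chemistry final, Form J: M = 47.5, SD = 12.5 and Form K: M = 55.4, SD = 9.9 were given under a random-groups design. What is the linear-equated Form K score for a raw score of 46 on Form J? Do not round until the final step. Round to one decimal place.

Linear equating: y = (SD_Y/SD_X)(x − M_X) + M_Y
y = (9.9/12.5)(46 − 47.5) + 55.4
y = 0.792000 × -1.5 + 55.4 = -1.1880 + 55.4 = 54.2

54.2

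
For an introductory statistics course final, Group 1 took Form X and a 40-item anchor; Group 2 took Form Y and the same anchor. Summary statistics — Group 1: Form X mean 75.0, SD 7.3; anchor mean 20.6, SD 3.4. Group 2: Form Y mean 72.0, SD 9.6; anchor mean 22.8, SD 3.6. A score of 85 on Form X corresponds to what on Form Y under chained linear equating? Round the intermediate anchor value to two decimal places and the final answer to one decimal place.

Form X → anchor (Group 1): v = (3.4/7.3)(85 − 75.0) + 20.6 = 25.26
anchor → Form Y (Group 2): y = (9.6/3.6)(25.26 − 22.8) + 72.0 = 78.6

78.6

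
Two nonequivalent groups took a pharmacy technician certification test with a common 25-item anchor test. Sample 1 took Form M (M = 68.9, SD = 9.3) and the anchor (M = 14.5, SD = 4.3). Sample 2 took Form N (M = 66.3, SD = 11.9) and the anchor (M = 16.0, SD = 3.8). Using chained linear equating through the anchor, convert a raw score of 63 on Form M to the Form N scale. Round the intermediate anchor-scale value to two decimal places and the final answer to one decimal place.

Form M → anchor (Sample 1): v = (4.3/9.3)(63 − 68.9) + 14.5 = 11.77
anchor → Form N (Sample 2): y = (11.9/3.8)(11.77 − 16.0) + 66.3 = 53.1

53.1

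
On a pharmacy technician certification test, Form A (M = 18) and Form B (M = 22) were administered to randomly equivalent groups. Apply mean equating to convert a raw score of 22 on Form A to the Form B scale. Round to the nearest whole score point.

Mean equating: y = x + (M_Y − M_X) = 22 + (22 − 18) = 26

26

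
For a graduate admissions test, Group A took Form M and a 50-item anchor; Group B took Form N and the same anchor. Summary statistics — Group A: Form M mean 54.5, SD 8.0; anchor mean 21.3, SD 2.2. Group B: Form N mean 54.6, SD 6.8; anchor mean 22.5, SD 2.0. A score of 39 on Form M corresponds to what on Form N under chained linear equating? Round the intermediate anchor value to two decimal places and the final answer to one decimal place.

Form M → anchor (Group A): v = (2.2/8.0)(39 − 54.5) + 21.3 = 17.04
anchor → Form N (Group B): y = (6.8/2.0)(17.04 − 22.5) + 54.6 = 36.0

36.0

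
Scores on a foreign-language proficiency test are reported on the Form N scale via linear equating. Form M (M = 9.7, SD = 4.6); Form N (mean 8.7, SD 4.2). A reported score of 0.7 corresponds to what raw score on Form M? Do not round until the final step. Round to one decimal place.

0.9

Invert y = (SD_Y/SD_X)(x − M_X) + M_Y:
x = (SD_X/SD_Y)(y − M_Y) + M_X = (4.6/4.2)(0.7 − 8.7) + 9.7
x = 1.095238 × -8.000 + 9.7 = 0.9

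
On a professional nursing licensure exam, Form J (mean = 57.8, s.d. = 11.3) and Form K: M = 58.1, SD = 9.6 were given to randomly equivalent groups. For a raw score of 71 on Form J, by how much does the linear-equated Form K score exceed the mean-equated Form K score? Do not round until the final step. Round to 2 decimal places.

-1.99

Mean-equated: 71 + (58.1 − 57.8) = 71.30
Linear-equated: (9.6/11.3)(71 − 57.8) + 58.1 = 69.314
Difference = 69.314 − 71.30 = -1.99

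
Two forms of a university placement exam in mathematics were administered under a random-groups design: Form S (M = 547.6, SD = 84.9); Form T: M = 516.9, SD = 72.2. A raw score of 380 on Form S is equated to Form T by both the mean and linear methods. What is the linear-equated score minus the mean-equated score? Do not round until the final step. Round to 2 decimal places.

Mean-equated: 380 + (516.9 − 547.6) = 349.30
Linear-equated: (72.2/84.9)(380 − 547.6) + 516.9 = 374.371
Difference = 374.371 − 349.30 = 25.07

25.07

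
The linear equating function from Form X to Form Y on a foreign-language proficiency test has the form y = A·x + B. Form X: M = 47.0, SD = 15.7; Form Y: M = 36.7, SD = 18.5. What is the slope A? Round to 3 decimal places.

A = SD_Y / SD_X = 18.5 / 15.7 = 1.178

1.178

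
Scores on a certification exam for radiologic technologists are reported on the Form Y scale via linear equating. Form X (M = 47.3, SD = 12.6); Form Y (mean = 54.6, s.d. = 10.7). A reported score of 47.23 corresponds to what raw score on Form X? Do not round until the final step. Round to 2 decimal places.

38.62

Invert y = (SD_Y/SD_X)(x − M_X) + M_Y:
x = (SD_X/SD_Y)(y − M_Y) + M_X = (12.6/10.7)(47.23 − 54.6) + 47.3
x = 1.177570 × -7.370 + 47.3 = 38.62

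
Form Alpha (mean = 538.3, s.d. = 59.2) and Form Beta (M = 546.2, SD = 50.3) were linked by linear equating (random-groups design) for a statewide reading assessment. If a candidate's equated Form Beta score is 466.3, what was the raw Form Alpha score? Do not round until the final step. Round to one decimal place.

444.3

Invert y = (SD_Y/SD_X)(x − M_X) + M_Y:
x = (SD_X/SD_Y)(y − M_Y) + M_X = (59.2/50.3)(466.3 − 546.2) + 538.3
x = 1.176938 × -79.900 + 538.3 = 444.3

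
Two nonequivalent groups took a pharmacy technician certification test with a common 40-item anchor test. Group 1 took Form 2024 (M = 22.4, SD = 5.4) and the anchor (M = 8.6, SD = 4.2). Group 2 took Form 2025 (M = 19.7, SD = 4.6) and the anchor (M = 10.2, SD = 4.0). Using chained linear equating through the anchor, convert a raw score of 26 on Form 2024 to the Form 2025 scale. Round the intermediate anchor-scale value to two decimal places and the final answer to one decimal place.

Form 2024 → anchor (Group 1): v = (4.2/5.4)(26 − 22.4) + 8.6 = 11.40
anchor → Form 2025 (Group 2): y = (4.6/4.0)(11.40 − 10.2) + 19.7 = 21.1

21.1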